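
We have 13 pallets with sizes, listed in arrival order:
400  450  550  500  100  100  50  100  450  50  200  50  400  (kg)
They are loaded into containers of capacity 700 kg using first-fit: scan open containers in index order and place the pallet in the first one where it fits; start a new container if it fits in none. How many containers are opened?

6

  400 → container 1 (new)  [load 400/700]
  450 → container 2 (new)  [load 450/700]
  550 → container 3 (new)  [load 550/700]
  500 → container 4 (new)  [load 500/700]
  100 → container 1  [load 500/700]
  100 → container 1  [load 600/700]
  50 → container 1  [load 650/700]
  100 → container 2  [load 550/700]
  450 → container 5 (new)  [load 450/700]
  50 → container 1  [load 700/700]
  200 → container 4  [load 700/700]
  50 → container 2  [load 600/700]
  400 → container 6 (new)  [load 400/700]
6 containers opened.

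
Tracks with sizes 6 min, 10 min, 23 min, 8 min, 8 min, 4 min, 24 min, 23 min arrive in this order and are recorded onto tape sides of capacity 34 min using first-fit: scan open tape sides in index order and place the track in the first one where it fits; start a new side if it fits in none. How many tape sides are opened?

  6 → side 1 (new)  [load 6/34]
  10 → side 1  [load 16/34]
  23 → side 2 (new)  [load 23/34]
  8 → side 1  [load 24/34]
  8 → side 1  [load 32/34]
  4 → side 2  [load 27/34]
  24 → side 3 (new)  [load 24/34]
  23 → side 4 (new)  [load 23/34]
4 tape sides opened.

4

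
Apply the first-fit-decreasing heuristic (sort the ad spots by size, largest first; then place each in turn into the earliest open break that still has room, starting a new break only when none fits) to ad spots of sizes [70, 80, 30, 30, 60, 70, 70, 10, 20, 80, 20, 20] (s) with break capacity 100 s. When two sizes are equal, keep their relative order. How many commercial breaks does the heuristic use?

6

Sorted descending: 80, 80, 70, 70, 70, 60, 30, 30, 20, 20, 20, 10.
  80 → break 1 (new)  [load 80/100]
  80 → break 2 (new)  [load 80/100]
  70 → break 3 (new)  [load 70/100]
  70 → break 4 (new)  [load 70/100]
  70 → break 5 (new)  [load 70/100]
  60 → break 6 (new)  [load 60/100]
  30 → break 3  [load 100/100]
  30 → break 4  [load 100/100]
  20 → break 1  [load 100/100]
  20 → break 2  [load 100/100]
  20 → break 5  [load 90/100]
  10 → break 5  [load 100/100]
6 commercial breaks opened.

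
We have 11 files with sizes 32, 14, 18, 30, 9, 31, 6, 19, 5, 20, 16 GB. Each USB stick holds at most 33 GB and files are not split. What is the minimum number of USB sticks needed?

7

Total = 32 + 31 + 30 + 20 + 19 + 18 + 16 + 14 + 9 + 6 + 5 = 200 GB.
Lower bound: ⌈200/33⌉ = 7 USB sticks.
A packing using 7 USB sticks:
  USB stick 1: 32 = 32
  USB stick 2: 31 = 31
  USB stick 3: 30 = 30
  USB stick 4: 20 + 9 = 29
  USB stick 5: 19 + 14 = 33
  USB stick 6: 18 + 6 + 5 = 29
  USB stick 7: 16 = 16
This matches the lower bound, so 7 is optimal.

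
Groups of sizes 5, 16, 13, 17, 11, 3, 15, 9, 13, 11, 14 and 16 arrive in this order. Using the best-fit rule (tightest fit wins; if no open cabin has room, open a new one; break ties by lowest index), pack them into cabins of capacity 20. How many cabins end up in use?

9

  5 → cabin 1 (new)  [load 5/20]
  16 → cabin 2 (new)  [load 16/20]
  13 → cabin 1  [load 18/20]
  17 → cabin 3 (new)  [load 17/20]
  11 → cabin 4 (new)  [load 11/20]
  3 → cabin 3  [load 20/20]
  15 → cabin 5 (new)  [load 15/20]
  9 → cabin 4  [load 20/20]
  13 → cabin 6 (new)  [load 13/20]
  11 → cabin 7 (new)  [load 11/20]
  14 → cabin 8 (new)  [load 14/20]
  16 → cabin 9 (new)  [load 16/20]
9 cabins opened.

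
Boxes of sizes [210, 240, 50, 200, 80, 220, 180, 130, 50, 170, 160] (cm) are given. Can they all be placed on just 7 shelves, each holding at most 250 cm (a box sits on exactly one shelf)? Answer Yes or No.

Total = 1690 cm; ⌈1690/250⌉ = 7.
8 boxes each exceed half the capacity and cannot share a shelf, forcing at least 8 shelves.
At least 8 shelves are required, but only 7 are allowed.

No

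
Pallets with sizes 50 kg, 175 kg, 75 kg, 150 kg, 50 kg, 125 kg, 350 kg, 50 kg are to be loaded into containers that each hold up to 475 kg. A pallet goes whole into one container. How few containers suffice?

Total = 350 + 175 + 150 + 125 + 75 + 50 + 50 + 50 = 1025 kg.
Lower bound: ⌈1025/475⌉ = 3 containers.
A packing using 3 containers:
  container 1: 350 + 125 = 475
  container 2: 175 + 150 + 75 + 50 = 450
  container 3: 50 + 50 = 100
This matches the lower bound, so 3 is optimal.

3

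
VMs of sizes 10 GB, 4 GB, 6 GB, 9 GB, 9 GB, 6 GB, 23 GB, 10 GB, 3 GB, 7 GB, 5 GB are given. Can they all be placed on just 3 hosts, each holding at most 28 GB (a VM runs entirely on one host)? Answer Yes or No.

No

Total = 92 GB; ⌈92/28⌉ = 4.
At least 4 hosts are required, but only 3 are allowed.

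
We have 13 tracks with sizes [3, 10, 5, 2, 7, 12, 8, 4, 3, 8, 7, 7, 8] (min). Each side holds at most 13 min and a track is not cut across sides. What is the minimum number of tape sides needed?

8

Total = 12 + 10 + 8 + 8 + 8 + 7 + 7 + 7 + 5 + 4 + 3 + 3 + 2 = 84 min.
Lower bound: ⌈84/13⌉ = 7 tape sides.
Also, 8 tracks each exceed 13/2 min, and no two of those can share a side, so at least 8 tape sides are needed.
A packing using 8 tape sides:
  side 1: 12 = 12
  side 2: 10 + 3 = 13
  side 3: 8 + 5 = 13
  side 4: 8 + 4 = 12
  side 5: 8 + 3 + 2 = 13
  side 6: 7 = 7
  side 7: 7 = 7
  side 8: 7 = 7
This matches the lower bound, so 8 is optimal.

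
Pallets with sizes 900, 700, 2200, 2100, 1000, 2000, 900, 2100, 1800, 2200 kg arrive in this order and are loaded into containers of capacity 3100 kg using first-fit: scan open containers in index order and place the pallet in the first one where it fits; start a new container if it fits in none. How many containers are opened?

  900 → container 1 (new)  [load 900/3100]
  700 → container 1  [load 1600/3100]
  2200 → container 2 (new)  [load 2200/3100]
  2100 → container 3 (new)  [load 2100/3100]
  1000 → container 1  [load 2600/3100]
  2000 → container 4 (new)  [load 2000/3100]
  900 → container 2  [load 3100/3100]
  2100 → container 5 (new)  [load 2100/3100]
  1800 → container 6 (new)  [load 1800/3100]
  2200 → container 7 (new)  [load 2200/3100]
7 containers opened.

7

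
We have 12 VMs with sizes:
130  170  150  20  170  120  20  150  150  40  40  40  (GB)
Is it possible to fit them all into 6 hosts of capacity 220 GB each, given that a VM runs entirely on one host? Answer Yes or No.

No

Total = 1200 GB; ⌈1200/220⌉ = 6.
7 VMs each exceed half the capacity and cannot share a host, forcing at least 7 hosts.
At least 7 hosts are required, but only 6 are allowed.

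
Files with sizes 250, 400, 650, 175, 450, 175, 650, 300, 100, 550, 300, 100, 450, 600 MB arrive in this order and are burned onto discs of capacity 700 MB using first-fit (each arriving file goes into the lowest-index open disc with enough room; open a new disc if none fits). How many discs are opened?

  250 → disc 1 (new)  [load 250/700]
  400 → disc 1  [load 650/700]
  650 → disc 2 (new)  [load 650/700]
  175 → disc 3 (new)  [load 175/700]
  450 → disc 3  [load 625/700]
  175 → disc 4 (new)  [load 175/700]
  650 → disc 5 (new)  [load 650/700]
  300 → disc 4  [load 475/700]
  100 → disc 4  [load 575/700]
  550 → disc 6 (new)  [load 550/700]
  300 → disc 7 (new)  [load 300/700]
  100 → disc 4  [load 675/700]
  450 → disc 8 (new)  [load 450/700]
  600 → disc 9 (new)  [load 600/700]
9 discs opened.

9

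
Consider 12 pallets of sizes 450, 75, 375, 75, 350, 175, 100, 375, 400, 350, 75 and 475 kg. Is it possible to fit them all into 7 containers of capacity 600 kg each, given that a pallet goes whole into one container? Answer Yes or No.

A valid assignment using 7 containers:
  container 1: 475 + 100 = 575
  container 2: 450 + 75 + 75 = 600
  container 3: 400 + 175 = 575
  container 4: 375 + 75 = 450
  container 5: 375 = 375
  container 6: 350 = 350
  container 7: 350 = 350
Every load is within 600 kg, so 7 containers suffice.

Yes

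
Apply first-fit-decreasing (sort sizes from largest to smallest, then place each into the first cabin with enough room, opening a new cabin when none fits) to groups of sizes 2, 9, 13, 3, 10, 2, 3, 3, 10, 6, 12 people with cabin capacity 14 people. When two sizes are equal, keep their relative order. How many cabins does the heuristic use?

6

Sorted descending: 13, 12, 10, 10, 9, 6, 3, 3, 3, 2, 2.
  13 → cabin 1 (new)  [load 13/14]
  12 → cabin 2 (new)  [load 12/14]
  10 → cabin 3 (new)  [load 10/14]
  10 → cabin 4 (new)  [load 10/14]
  9 → cabin 5 (new)  [load 9/14]
  6 → cabin 6 (new)  [load 6/14]
  3 → cabin 3  [load 13/14]
  3 → cabin 4  [load 13/14]
  3 → cabin 5  [load 12/14]
  2 → cabin 2  [load 14/14]
  2 → cabin 5  [load 14/14]
6 cabins opened.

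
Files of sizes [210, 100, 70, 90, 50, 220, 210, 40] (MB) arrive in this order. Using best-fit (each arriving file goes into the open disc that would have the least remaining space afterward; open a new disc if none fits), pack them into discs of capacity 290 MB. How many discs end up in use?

4

  210 → disc 1 (new)  [load 210/290]
  100 → disc 2 (new)  [load 100/290]
  70 → disc 1  [load 280/290]
  90 → disc 2  [load 190/290]
  50 → disc 2  [load 240/290]
  220 → disc 3 (new)  [load 220/290]
  210 → disc 4 (new)  [load 210/290]
  40 → disc 2  [load 280/290]
4 discs opened.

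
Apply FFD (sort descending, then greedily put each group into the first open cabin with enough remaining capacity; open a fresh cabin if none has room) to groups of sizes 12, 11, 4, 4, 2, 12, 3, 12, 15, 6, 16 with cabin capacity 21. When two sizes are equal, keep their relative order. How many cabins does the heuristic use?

6

Sorted descending: 16, 15, 12, 12, 12, 11, 6, 4, 4, 3, 2.
  16 → cabin 1 (new)  [load 16/21]
  15 → cabin 2 (new)  [load 15/21]
  12 → cabin 3 (new)  [load 12/21]
  12 → cabin 4 (new)  [load 12/21]
  12 → cabin 5 (new)  [load 12/21]
  11 → cabin 6 (new)  [load 11/21]
  6 → cabin 2  [load 21/21]
  4 → cabin 1  [load 20/21]
  4 → cabin 3  [load 16/21]
  3 → cabin 3  [load 19/21]
  2 → cabin 3  [load 21/21]
6 cabins opened.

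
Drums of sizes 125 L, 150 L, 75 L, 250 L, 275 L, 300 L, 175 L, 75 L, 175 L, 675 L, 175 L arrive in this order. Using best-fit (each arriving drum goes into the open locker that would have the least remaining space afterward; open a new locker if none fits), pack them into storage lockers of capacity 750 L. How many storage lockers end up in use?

  125 → locker 1 (new)  [load 125/750]
  150 → locker 1  [load 275/750]
  75 → locker 1  [load 350/750]
  250 → locker 1  [load 600/750]
  275 → locker 2 (new)  [load 275/750]
  300 → locker 2  [load 575/750]
  175 → locker 2  [load 750/750]
  75 → locker 1  [load 675/750]
  175 → locker 3 (new)  [load 175/750]
  675 → locker 4 (new)  [load 675/750]
  175 → locker 3  [load 350/750]
4 storage lockers opened.

4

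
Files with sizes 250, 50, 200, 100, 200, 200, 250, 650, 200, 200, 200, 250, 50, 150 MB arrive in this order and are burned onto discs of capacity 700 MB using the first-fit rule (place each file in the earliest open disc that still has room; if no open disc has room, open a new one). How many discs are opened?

5

  250 → disc 1 (new)  [load 250/700]
  50 → disc 1  [load 300/700]
  200 → disc 1  [load 500/700]
  100 → disc 1  [load 600/700]
  200 → disc 2 (new)  [load 200/700]
  200 → disc 2  [load 400/700]
  250 → disc 2  [load 650/700]
  650 → disc 3 (new)  [load 650/700]
  200 → disc 4 (new)  [load 200/700]
  200 → disc 4  [load 400/700]
  200 → disc 4  [load 600/700]
  250 → disc 5 (new)  [load 250/700]
  50 → disc 1  [load 650/700]
  150 → disc 5  [load 400/700]
5 discs opened.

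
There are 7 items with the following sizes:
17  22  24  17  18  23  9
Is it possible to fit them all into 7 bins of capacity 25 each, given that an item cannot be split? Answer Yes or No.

Yes

A valid assignment using 7 bins:
  bin 1: 24 = 24
  bin 2: 23 = 23
  bin 3: 22 = 22
  bin 4: 18 = 18
  bin 5: 17 = 17
  bin 6: 17 = 17
  bin 7: 9 = 9
Every load is within 25, so 7 bins suffice.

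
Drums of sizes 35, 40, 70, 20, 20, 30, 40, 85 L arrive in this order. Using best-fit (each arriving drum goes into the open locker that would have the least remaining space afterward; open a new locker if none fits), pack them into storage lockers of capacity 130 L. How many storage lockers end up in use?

3

  35 → locker 1 (new)  [load 35/130]
  40 → locker 1  [load 75/130]
  70 → locker 2 (new)  [load 70/130]
  20 → locker 1  [load 95/130]
  20 → locker 1  [load 115/130]
  30 → locker 2  [load 100/130]
  40 → locker 3 (new)  [load 40/130]
  85 → locker 3  [load 125/130]
3 storage lockers opened.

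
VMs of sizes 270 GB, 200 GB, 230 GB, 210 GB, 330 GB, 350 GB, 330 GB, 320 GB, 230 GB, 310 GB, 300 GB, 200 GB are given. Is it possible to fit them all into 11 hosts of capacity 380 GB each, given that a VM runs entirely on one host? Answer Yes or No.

No

Total = 3280 GB; ⌈3280/380⌉ = 9.
12 VMs each exceed half the capacity and cannot share a host, forcing at least 12 hosts.
At least 12 hosts are required, but only 11 are allowed.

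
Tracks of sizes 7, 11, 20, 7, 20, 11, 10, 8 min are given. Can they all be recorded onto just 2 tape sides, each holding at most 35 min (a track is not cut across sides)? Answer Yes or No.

No

Total = 94 min; ⌈94/35⌉ = 3.
At least 3 tape sides are required, but only 2 are allowed.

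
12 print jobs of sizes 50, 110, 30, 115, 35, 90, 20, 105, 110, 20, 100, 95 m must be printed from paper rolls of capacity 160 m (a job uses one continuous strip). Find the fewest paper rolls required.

Total = 115 + 110 + 110 + 105 + 100 + 95 + 90 + 50 + 35 + 30 + 20 + 20 = 880 m.
Lower bound: ⌈880/160⌉ = 6 paper rolls.
Also, 7 print jobs each exceed 80 m, and no two of those can share a roll, so at least 7 paper rolls are needed.
A packing using 7 paper rolls:
  roll 1: 115 + 35 = 150
  roll 2: 110 + 50 = 160
  roll 3: 110 + 30 + 20 = 160
  roll 4: 105 + 20 = 125
  roll 5: 100 = 100
  roll 6: 95 = 95
  roll 7: 90 = 90
This matches the lower bound, so 7 is optimal.

7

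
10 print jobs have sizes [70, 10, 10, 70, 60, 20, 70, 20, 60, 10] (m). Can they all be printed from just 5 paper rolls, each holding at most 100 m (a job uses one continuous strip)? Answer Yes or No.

Yes

A valid assignment using 5 paper rolls:
  roll 1: 70 + 20 + 10 = 100
  roll 2: 70 + 20 + 10 = 100
  roll 3: 70 + 10 = 80
  roll 4: 60 = 60
  roll 5: 60 = 60
Every load is within 100 m, so 5 paper rolls suffice.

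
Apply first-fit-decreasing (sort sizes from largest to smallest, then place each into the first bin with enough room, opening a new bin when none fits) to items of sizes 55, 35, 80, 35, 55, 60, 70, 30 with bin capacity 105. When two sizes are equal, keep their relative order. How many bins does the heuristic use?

5

Sorted descending: 80, 70, 60, 55, 55, 35, 35, 30.
  80 → bin 1 (new)  [load 80/105]
  70 → bin 2 (new)  [load 70/105]
  60 → bin 3 (new)  [load 60/105]
  55 → bin 4 (new)  [load 55/105]
  55 → bin 5 (new)  [load 55/105]
  35 → bin 2  [load 105/105]
  35 → bin 3  [load 95/105]
  30 → bin 4  [load 85/105]
5 bins opened.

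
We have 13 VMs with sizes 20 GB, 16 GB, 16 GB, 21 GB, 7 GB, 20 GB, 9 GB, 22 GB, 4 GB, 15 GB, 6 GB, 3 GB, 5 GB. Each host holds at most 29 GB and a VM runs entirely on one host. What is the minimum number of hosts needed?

7

Total = 22 + 21 + 20 + 20 + 16 + 16 + 15 + 9 + 7 + 6 + 5 + 4 + 3 = 164 GB.
Lower bound: ⌈164/29⌉ = 6 hosts.
Also, 7 VMs each exceed 29/2 GB, and no two of those can share a host, so at least 7 hosts are needed.
A packing using 7 hosts:
  host 1: 22 + 7 = 29
  host 2: 21 + 6 = 27
  host 3: 20 + 9 = 29
  host 4: 20 + 5 + 4 = 29
  host 5: 16 + 3 = 19
  host 6: 16 = 16
  host 7: 15 = 15
This matches the lower bound, so 7 is optimal.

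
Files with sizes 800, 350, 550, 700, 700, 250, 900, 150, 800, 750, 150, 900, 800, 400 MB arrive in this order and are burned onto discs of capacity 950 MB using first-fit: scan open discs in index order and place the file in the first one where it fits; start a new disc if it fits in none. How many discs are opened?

10

  800 → disc 1 (new)  [load 800/950]
  350 → disc 2 (new)  [load 350/950]
  550 → disc 2  [load 900/950]
  700 → disc 3 (new)  [load 700/950]
  700 → disc 4 (new)  [load 700/950]
  250 → disc 3  [load 950/950]
  900 → disc 5 (new)  [load 900/950]
  150 → disc 1  [load 950/950]
  800 → disc 6 (new)  [load 800/950]
  750 → disc 7 (new)  [load 750/950]
  150 → disc 4  [load 850/950]
  900 → disc 8 (new)  [load 900/950]
  800 → disc 9 (new)  [load 800/950]
  400 → disc 10 (new)  [load 400/950]
10 discs opened.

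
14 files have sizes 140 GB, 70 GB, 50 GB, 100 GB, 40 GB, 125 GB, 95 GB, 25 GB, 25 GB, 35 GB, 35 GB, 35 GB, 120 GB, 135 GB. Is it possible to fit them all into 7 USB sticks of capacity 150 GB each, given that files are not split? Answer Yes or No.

No

Total = 1030 GB; ⌈1030/150⌉ = 7.
The bound of 7 does not rule out 7, but exhaustive search shows no assignment into 7 USB sticks of capacity 150 GB exists — the minimum is 8.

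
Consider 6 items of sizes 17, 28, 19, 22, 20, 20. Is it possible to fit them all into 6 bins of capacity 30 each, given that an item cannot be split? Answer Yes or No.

A valid assignment using 6 bins:
  bin 1: 28 = 28
  bin 2: 22 = 22
  bin 3: 20 = 20
  bin 4: 20 = 20
  bin 5: 19 = 19
  bin 6: 17 = 17
Every load is within 30, so 6 bins suffice.

Yes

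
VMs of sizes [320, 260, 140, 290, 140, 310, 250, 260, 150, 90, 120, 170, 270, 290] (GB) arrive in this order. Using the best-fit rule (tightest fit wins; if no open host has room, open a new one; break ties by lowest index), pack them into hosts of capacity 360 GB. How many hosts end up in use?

11

  320 → host 1 (new)  [load 320/360]
  260 → host 2 (new)  [load 260/360]
  140 → host 3 (new)  [load 140/360]
  290 → host 4 (new)  [load 290/360]
  140 → host 3  [load 280/360]
  310 → host 5 (new)  [load 310/360]
  250 → host 6 (new)  [load 250/360]
  260 → host 7 (new)  [load 260/360]
  150 → host 8 (new)  [load 150/360]
  90 → host 2  [load 350/360]
  120 → host 8  [load 270/360]
  170 → host 9 (new)  [load 170/360]
  270 → host 10 (new)  [load 270/360]
  290 → host 11 (new)  [load 290/360]
11 hosts opened.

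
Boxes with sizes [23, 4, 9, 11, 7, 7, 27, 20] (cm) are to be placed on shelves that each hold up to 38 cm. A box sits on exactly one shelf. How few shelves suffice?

Total = 27 + 23 + 20 + 11 + 9 + 7 + 7 + 4 = 108 cm.
Lower bound: ⌈108/38⌉ = 3 shelves.
A packing using 3 shelves:
  shelf 1: 27 + 11 = 38
  shelf 2: 23 + 9 + 4 = 36
  shelf 3: 20 + 7 + 7 = 34
This matches the lower bound, so 3 is optimal.

3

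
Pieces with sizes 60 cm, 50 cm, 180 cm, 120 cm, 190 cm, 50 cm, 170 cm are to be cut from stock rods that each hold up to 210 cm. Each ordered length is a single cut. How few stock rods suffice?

Total = 190 + 180 + 170 + 120 + 60 + 50 + 50 = 820 cm.
Lower bound: ⌈820/210⌉ = 4 stock rods.
A packing using 5 stock rods:
  stock rod 1: 190 = 190
  stock rod 2: 180 = 180
  stock rod 3: 170 = 170
  stock rod 4: 120 + 60 = 180
  stock rod 5: 50 + 50 = 100
No arrangement into 4 stock rods stays within capacity, so 5 is optimal.

5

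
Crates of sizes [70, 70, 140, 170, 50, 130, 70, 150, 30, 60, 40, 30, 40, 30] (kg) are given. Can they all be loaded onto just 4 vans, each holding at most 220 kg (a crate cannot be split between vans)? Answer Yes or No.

No

Total = 1080 kg; ⌈1080/220⌉ = 5.
At least 5 vans are required, but only 4 are allowed.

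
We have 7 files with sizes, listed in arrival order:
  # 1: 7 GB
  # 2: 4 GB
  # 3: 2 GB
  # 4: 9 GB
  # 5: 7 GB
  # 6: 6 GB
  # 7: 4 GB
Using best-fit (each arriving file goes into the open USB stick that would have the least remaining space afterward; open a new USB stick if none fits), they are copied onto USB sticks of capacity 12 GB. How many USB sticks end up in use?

  7 → USB stick 1 (new)  [load 7/12]
  4 → USB stick 1  [load 11/12]
  2 → USB stick 2 (new)  [load 2/12]
  9 → USB stick 2  [load 11/12]
  7 → USB stick 3 (new)  [load 7/12]
  6 → USB stick 4 (new)  [load 6/12]
  4 → USB stick 3  [load 11/12]
4 USB sticks opened.

4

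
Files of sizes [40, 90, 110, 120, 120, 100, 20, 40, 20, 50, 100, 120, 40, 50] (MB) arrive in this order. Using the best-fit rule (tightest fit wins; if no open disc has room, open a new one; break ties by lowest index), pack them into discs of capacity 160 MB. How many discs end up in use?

  40 → disc 1 (new)  [load 40/160]
  90 → disc 1  [load 130/160]
  110 → disc 2 (new)  [load 110/160]
  120 → disc 3 (new)  [load 120/160]
  120 → disc 4 (new)  [load 120/160]
  100 → disc 5 (new)  [load 100/160]
  20 → disc 1  [load 150/160]
  40 → disc 3  [load 160/160]
  20 → disc 4  [load 140/160]
  50 → disc 2  [load 160/160]
  100 → disc 6 (new)  [load 100/160]
  120 → disc 7 (new)  [load 120/160]
  40 → disc 7  [load 160/160]
  50 → disc 5  [load 150/160]
7 discs opened.

7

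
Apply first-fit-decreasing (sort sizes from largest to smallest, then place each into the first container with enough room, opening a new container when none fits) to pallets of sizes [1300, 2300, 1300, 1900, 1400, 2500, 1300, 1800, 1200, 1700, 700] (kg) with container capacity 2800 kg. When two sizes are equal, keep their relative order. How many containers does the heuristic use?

Sorted descending: 2500, 2300, 1900, 1800, 1700, 1400, 1300, 1300, 1300, 1200, 700.
  2500 → container 1 (new)  [load 2500/2800]
  2300 → container 2 (new)  [load 2300/2800]
  1900 → container 3 (new)  [load 1900/2800]
  1800 → container 4 (new)  [load 1800/2800]
  1700 → container 5 (new)  [load 1700/2800]
  1400 → container 6 (new)  [load 1400/2800]
  1300 → container 6  [load 2700/2800]
  1300 → container 7 (new)  [load 1300/2800]
  1300 → container 7  [load 2600/2800]
  1200 → container 8 (new)  [load 1200/2800]
  700 → container 3  [load 2600/2800]
8 containers opened.

8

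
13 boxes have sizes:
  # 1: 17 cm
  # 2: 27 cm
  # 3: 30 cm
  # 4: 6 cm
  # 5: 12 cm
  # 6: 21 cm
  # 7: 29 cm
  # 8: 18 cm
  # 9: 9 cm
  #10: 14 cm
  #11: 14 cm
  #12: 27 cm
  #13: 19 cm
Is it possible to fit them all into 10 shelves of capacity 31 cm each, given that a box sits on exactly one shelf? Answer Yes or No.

A valid assignment using 9 shelves:
  shelf 1: 30 = 30
  shelf 2: 29 = 29
  shelf 3: 27 = 27
  shelf 4: 27 = 27
  shelf 5: 21 + 9 = 30
  shelf 6: 19 + 12 = 31
  shelf 7: 18 + 6 = 24
  shelf 8: 17 + 14 = 31
  shelf 9: 14 = 14
That uses only 9 ≤ 10, so 10 shelves are enough.

Yes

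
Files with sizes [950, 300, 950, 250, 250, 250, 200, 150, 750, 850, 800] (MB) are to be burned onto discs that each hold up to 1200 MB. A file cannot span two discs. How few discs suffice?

Total = 950 + 950 + 850 + 800 + 750 + 300 + 250 + 250 + 250 + 200 + 150 = 5700 MB.
Lower bound: ⌈5700/1200⌉ = 5 discs.
A packing using 5 discs:
  disc 1: 950 + 250 = 1200
  disc 2: 950 + 250 = 1200
  disc 3: 850 + 300 = 1150
  disc 4: 800 + 250 + 150 = 1200
  disc 5: 750 + 200 = 950
This matches the lower bound, so 5 is optimal.

5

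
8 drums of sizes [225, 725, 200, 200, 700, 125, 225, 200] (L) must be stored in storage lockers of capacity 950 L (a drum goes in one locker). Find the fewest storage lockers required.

Total = 725 + 700 + 225 + 225 + 200 + 200 + 200 + 125 = 2600 L.
Lower bound: ⌈2600/950⌉ = 3 storage lockers.
A packing using 3 storage lockers:
  locker 1: 725 + 225 = 950
  locker 2: 700 + 225 = 925
  locker 3: 200 + 200 + 200 + 125 = 725
This matches the lower bound, so 3 is optimal.

3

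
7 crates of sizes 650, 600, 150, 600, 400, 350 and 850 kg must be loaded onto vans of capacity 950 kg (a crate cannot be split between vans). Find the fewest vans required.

5

Total = 850 + 650 + 600 + 600 + 400 + 350 + 150 = 3600 kg.
Lower bound: ⌈3600/950⌉ = 4 vans.
A packing using 5 vans:
  van 1: 850 = 850
  van 2: 650 + 150 = 800
  van 3: 600 + 350 = 950
  van 4: 600 = 600
  van 5: 400 = 400
No arrangement into 4 vans stays within capacity, so 5 is optimal.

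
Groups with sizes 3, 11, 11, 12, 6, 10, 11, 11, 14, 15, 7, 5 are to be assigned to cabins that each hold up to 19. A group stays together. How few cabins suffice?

8

Total = 15 + 14 + 12 + 11 + 11 + 11 + 11 + 10 + 7 + 6 + 5 + 3 = 116.
Lower bound: ⌈116/19⌉ = 7 cabins.
Also, 8 groups each exceed 19/2, and no two of those can share a cabin, so at least 8 cabins are needed.
A packing using 8 cabins:
  cabin 1: 15 + 3 = 18
  cabin 2: 14 + 5 = 19
  cabin 3: 12 + 7 = 19
  cabin 4: 11 + 6 = 17
  cabin 5: 11 = 11
  cabin 6: 11 = 11
  cabin 7: 11 = 11
  cabin 8: 10 = 10
This matches the lower bound, so 8 is optimal.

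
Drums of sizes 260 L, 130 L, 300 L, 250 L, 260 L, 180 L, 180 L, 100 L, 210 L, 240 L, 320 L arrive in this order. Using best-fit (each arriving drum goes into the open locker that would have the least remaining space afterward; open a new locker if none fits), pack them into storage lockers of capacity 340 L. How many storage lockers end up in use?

9

  260 → locker 1 (new)  [load 260/340]
  130 → locker 2 (new)  [load 130/340]
  300 → locker 3 (new)  [load 300/340]
  250 → locker 4 (new)  [load 250/340]
  260 → locker 5 (new)  [load 260/340]
  180 → locker 2  [load 310/340]
  180 → locker 6 (new)  [load 180/340]
  100 → locker 6  [load 280/340]
  210 → locker 7 (new)  [load 210/340]
  240 → locker 8 (new)  [load 240/340]
  320 → locker 9 (new)  [load 320/340]
9 storage lockers opened.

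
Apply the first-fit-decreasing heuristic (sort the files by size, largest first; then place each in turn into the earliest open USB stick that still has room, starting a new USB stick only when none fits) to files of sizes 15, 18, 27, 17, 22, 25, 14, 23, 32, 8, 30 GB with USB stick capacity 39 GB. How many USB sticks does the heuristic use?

7

Sorted descending: 32, 30, 27, 25, 23, 22, 18, 17, 15, 14, 8.
  32 → USB stick 1 (new)  [load 32/39]
  30 → USB stick 2 (new)  [load 30/39]
  27 → USB stick 3 (new)  [load 27/39]
  25 → USB stick 4 (new)  [load 25/39]
  23 → USB stick 5 (new)  [load 23/39]
  22 → USB stick 6 (new)  [load 22/39]
  18 → USB stick 7 (new)  [load 18/39]
  17 → USB stick 6  [load 39/39]
  15 → USB stick 5  [load 38/39]
  14 → USB stick 4  [load 39/39]
  8 → USB stick 2  [load 38/39]
7 USB sticks opened.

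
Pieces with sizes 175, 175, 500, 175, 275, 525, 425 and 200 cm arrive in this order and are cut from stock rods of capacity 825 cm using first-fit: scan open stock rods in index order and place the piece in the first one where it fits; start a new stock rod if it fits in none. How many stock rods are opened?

4

  175 → stock rod 1 (new)  [load 175/825]
  175 → stock rod 1  [load 350/825]
  500 → stock rod 2 (new)  [load 500/825]
  175 → stock rod 1  [load 525/825]
  275 → stock rod 1  [load 800/825]
  525 → stock rod 3 (new)  [load 525/825]
  425 → stock rod 4 (new)  [load 425/825]
  200 → stock rod 2  [load 700/825]
4 stock rods opened.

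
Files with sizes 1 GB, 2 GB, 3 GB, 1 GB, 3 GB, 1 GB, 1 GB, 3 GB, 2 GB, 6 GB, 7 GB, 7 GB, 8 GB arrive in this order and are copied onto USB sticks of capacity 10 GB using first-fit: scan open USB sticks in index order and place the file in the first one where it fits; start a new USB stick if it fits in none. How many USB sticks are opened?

6

  1 → USB stick 1 (new)  [load 1/10]
  2 → USB stick 1  [load 3/10]
  3 → USB stick 1  [load 6/10]
  1 → USB stick 1  [load 7/10]
  3 → USB stick 1  [load 10/10]
  1 → USB stick 2 (new)  [load 1/10]
  1 → USB stick 2  [load 2/10]
  3 → USB stick 2  [load 5/10]
  2 → USB stick 2  [load 7/10]
  6 → USB stick 3 (new)  [load 6/10]
  7 → USB stick 4 (new)  [load 7/10]
  7 → USB stick 5 (new)  [load 7/10]
  8 → USB stick 6 (new)  [load 8/10]
6 USB sticks opened.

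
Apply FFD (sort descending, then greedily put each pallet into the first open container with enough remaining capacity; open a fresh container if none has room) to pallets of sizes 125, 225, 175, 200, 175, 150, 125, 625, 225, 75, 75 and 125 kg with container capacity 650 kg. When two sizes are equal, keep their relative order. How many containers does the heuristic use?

Sorted descending: 625, 225, 225, 200, 175, 175, 150, 125, 125, 125, 75, 75.
  625 → container 1 (new)  [load 625/650]
  225 → container 2 (new)  [load 225/650]
  225 → container 2  [load 450/650]
  200 → container 2  [load 650/650]
  175 → container 3 (new)  [load 175/650]
  175 → container 3  [load 350/650]
  150 → container 3  [load 500/650]
  125 → container 3  [load 625/650]
  125 → container 4 (new)  [load 125/650]
  125 → container 4  [load 250/650]
  75 → container 4  [load 325/650]
  75 → container 4  [load 400/650]
4 containers opened.

4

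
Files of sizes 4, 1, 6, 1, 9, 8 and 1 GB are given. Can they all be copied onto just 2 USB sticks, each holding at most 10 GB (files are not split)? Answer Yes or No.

No

Total = 30 GB; ⌈30/10⌉ = 3.
At least 3 USB sticks are required, but only 2 are allowed.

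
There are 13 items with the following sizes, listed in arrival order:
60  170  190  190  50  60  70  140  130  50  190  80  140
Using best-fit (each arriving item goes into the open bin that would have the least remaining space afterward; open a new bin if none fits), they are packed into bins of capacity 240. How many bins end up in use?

8

  60 → bin 1 (new)  [load 60/240]
  170 → bin 1  [load 230/240]
  190 → bin 2 (new)  [load 190/240]
  190 → bin 3 (new)  [load 190/240]
  50 → bin 2  [load 240/240]
  60 → bin 4 (new)  [load 60/240]
  70 → bin 4  [load 130/240]
  140 → bin 5 (new)  [load 140/240]
  130 → bin 6 (new)  [load 130/240]
  50 → bin 3  [load 240/240]
  190 → bin 7 (new)  [load 190/240]
  80 → bin 5  [load 220/240]
  140 → bin 8 (new)  [load 140/240]
8 bins opened.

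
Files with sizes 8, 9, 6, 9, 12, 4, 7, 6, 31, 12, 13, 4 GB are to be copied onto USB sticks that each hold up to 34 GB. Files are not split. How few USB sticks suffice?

Total = 31 + 13 + 12 + 12 + 9 + 9 + 8 + 7 + 6 + 6 + 4 + 4 = 121 GB.
Lower bound: ⌈121/34⌉ = 4 USB sticks.
A packing using 4 USB sticks:
  USB stick 1: 31 = 31
  USB stick 2: 13 + 12 + 9 = 34
  USB stick 3: 12 + 9 + 8 + 4 = 33
  USB stick 4: 7 + 6 + 6 + 4 = 23
This matches the lower bound, so 4 is optimal.

4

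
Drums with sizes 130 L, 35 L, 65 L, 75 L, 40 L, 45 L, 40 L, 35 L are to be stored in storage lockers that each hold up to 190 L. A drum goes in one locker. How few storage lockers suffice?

3

Total = 130 + 75 + 65 + 45 + 40 + 40 + 35 + 35 = 465 L.
Lower bound: ⌈465/190⌉ = 3 storage lockers.
A packing using 3 storage lockers:
  locker 1: 130 + 45 = 175
  locker 2: 75 + 65 + 40 = 180
  locker 3: 40 + 35 + 35 = 110
This matches the lower bound, so 3 is optimal.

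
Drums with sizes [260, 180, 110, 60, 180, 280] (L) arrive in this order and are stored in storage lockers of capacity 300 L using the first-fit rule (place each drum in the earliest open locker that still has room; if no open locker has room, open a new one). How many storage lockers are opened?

4

  260 → locker 1 (new)  [load 260/300]
  180 → locker 2 (new)  [load 180/300]
  110 → locker 2  [load 290/300]
  60 → locker 3 (new)  [load 60/300]
  180 → locker 3  [load 240/300]
  280 → locker 4 (new)  [load 280/300]
4 storage lockers opened.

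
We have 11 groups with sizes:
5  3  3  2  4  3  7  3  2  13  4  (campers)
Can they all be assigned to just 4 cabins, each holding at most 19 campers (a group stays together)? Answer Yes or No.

A valid assignment using 3 cabins:
  cabin 1: 13 + 5 = 18
  cabin 2: 7 + 4 + 4 + 3 = 18
  cabin 3: 3 + 3 + 3 + 2 + 2 = 13
That uses only 3 ≤ 4, so 4 cabins are enough.

Yes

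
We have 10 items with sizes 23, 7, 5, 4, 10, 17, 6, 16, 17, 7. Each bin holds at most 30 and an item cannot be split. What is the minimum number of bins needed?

4

Total = 23 + 17 + 17 + 16 + 10 + 7 + 7 + 6 + 5 + 4 = 112.
Lower bound: ⌈112/30⌉ = 4 bins.
A packing using 4 bins:
  bin 1: 23 + 7 = 30
  bin 2: 17 + 10 = 27
  bin 3: 17 + 7 + 6 = 30
  bin 4: 16 + 5 + 4 = 25
This matches the lower bound, so 4 is optimal.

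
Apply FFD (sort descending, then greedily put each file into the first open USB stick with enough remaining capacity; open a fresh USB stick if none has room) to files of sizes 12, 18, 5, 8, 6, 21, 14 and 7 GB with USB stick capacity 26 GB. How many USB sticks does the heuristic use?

Sorted descending: 21, 18, 14, 12, 8, 7, 6, 5.
  21 → USB stick 1 (new)  [load 21/26]
  18 → USB stick 2 (new)  [load 18/26]
  14 → USB stick 3 (new)  [load 14/26]
  12 → USB stick 3  [load 26/26]
  8 → USB stick 2  [load 26/26]
  7 → USB stick 4 (new)  [load 7/26]
  6 → USB stick 4  [load 13/26]
  5 → USB stick 1  [load 26/26]
4 USB sticks opened.

4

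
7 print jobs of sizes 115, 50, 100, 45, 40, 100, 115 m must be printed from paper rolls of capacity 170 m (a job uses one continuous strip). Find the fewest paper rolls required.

Total = 115 + 115 + 100 + 100 + 50 + 45 + 40 = 565 m.
Lower bound: ⌈565/170⌉ = 4 paper rolls.
A packing using 4 paper rolls:
  roll 1: 115 + 50 = 165
  roll 2: 115 + 45 = 160
  roll 3: 100 + 40 = 140
  roll 4: 100 = 100
This matches the lower bound, so 4 is optimal.

4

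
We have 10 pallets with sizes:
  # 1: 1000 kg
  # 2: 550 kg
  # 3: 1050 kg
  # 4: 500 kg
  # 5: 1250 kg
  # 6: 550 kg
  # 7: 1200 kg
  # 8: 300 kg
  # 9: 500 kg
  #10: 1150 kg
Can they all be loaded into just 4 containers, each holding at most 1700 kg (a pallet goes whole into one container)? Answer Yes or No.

No

Total = 8050 kg; ⌈8050/1700⌉ = 5.
At least 5 containers are required, but only 4 are allowed.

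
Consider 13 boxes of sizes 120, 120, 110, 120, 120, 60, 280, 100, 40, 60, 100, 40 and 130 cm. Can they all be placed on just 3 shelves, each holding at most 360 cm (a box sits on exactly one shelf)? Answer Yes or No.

Total = 1400 cm; ⌈1400/360⌉ = 4.
At least 4 shelves are required, but only 3 are allowed.

No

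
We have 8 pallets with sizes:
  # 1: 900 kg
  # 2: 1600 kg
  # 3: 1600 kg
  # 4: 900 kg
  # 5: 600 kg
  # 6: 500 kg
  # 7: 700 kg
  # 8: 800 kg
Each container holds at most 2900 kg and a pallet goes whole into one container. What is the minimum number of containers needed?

3

Total = 1600 + 1600 + 900 + 900 + 800 + 700 + 600 + 500 = 7600 kg.
Lower bound: ⌈7600/2900⌉ = 3 containers.
A packing using 3 containers:
  container 1: 1600 + 900 = 2500
  container 2: 1600 + 900 = 2500
  container 3: 800 + 700 + 600 + 500 = 2600
This matches the lower bound, so 3 is optimal.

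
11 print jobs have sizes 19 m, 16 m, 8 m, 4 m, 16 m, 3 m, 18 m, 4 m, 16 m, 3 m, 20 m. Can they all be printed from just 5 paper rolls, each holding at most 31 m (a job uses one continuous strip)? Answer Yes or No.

Total = 127 m; ⌈127/31⌉ = 5.
6 print jobs each exceed half the capacity and cannot share a roll, forcing at least 6 paper rolls.
At least 6 paper rolls are required, but only 5 are allowed.

No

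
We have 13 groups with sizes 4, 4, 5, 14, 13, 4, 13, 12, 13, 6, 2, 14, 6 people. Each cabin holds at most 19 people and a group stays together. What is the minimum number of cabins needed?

Total = 14 + 14 + 13 + 13 + 13 + 12 + 6 + 6 + 5 + 4 + 4 + 4 + 2 = 110 people.
Lower bound: ⌈110/19⌉ = 6 cabins.
A packing using 6 cabins:
  cabin 1: 14 + 5 = 19
  cabin 2: 14 + 4 = 18
  cabin 3: 13 + 6 = 19
  cabin 4: 13 + 6 = 19
  cabin 5: 13 + 4 + 2 = 19
  cabin 6: 12 + 4 = 16
This matches the lower bound, so 6 is optimal.

6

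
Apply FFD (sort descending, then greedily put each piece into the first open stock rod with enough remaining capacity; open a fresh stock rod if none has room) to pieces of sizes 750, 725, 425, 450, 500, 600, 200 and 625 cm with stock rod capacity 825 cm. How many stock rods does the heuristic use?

7

Sorted descending: 750, 725, 625, 600, 500, 450, 425, 200.
  750 → stock rod 1 (new)  [load 750/825]
  725 → stock rod 2 (new)  [load 725/825]
  625 → stock rod 3 (new)  [load 625/825]
  600 → stock rod 4 (new)  [load 600/825]
  500 → stock rod 5 (new)  [load 500/825]
  450 → stock rod 6 (new)  [load 450/825]
  425 → stock rod 7 (new)  [load 425/825]
  200 → stock rod 3  [load 825/825]
7 stock rods opened.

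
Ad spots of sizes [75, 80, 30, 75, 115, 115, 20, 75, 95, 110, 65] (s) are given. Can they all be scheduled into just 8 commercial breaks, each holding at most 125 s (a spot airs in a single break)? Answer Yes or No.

No

Total = 855 s; ⌈855/125⌉ = 7.
9 ad spots each exceed half the capacity and cannot share a break, forcing at least 9 commercial breaks.
At least 9 commercial breaks are required, but only 8 are allowed.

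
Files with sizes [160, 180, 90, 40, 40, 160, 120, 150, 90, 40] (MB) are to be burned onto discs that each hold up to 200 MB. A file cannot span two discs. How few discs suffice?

6

Total = 180 + 160 + 160 + 150 + 120 + 90 + 90 + 40 + 40 + 40 = 1070 MB.
Lower bound: ⌈1070/200⌉ = 6 discs.
A packing using 6 discs:
  disc 1: 180 = 180
  disc 2: 160 + 40 = 200
  disc 3: 160 + 40 = 200
  disc 4: 150 + 40 = 190
  disc 5: 120 = 120
  disc 6: 90 + 90 = 180
This matches the lower bound, so 6 is optimal.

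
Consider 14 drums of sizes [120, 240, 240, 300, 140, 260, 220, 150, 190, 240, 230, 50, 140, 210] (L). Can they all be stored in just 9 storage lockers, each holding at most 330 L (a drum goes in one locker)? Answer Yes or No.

No

Total = 2730 L; ⌈2730/330⌉ = 9.
The bound of 9 does not rule out 9, but exhaustive search shows no assignment into 9 storage lockers of capacity 330 L exists — the minimum is 10.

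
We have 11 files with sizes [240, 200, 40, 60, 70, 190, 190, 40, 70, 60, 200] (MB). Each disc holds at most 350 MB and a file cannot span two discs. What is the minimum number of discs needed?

Total = 240 + 200 + 200 + 190 + 190 + 70 + 70 + 60 + 60 + 40 + 40 = 1360 MB.
Lower bound: ⌈1360/350⌉ = 4 discs.
Also, 5 files each exceed 175 MB, and no two of those can share a disc, so at least 5 discs are needed.
A packing using 5 discs:
  disc 1: 240 + 70 + 40 = 350
  disc 2: 200 + 70 + 60 = 330
  disc 3: 200 + 60 + 40 = 300
  disc 4: 190 = 190
  disc 5: 190 = 190
This matches the lower bound, so 5 is optimal.

5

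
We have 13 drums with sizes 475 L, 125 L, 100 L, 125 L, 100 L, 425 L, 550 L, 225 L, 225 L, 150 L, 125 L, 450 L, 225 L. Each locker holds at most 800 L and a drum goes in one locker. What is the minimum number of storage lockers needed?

Total = 550 + 475 + 450 + 425 + 225 + 225 + 225 + 150 + 125 + 125 + 125 + 100 + 100 = 3300 L.
Lower bound: ⌈3300/800⌉ = 5 storage lockers.
A packing using 5 storage lockers:
  locker 1: 550 + 225 = 775
  locker 2: 475 + 225 + 100 = 800
  locker 3: 450 + 225 + 125 = 800
  locker 4: 425 + 150 + 125 + 100 = 800
  locker 5: 125 = 125
This matches the lower bound, so 5 is optimal.

5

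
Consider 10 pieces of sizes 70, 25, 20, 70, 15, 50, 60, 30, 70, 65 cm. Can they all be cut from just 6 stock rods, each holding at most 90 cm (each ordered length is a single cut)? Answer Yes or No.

A valid assignment using 6 stock rods:
  stock rod 1: 70 + 20 = 90
  stock rod 2: 70 + 15 = 85
  stock rod 3: 70 = 70
  stock rod 4: 65 + 25 = 90
  stock rod 5: 60 + 30 = 90
  stock rod 6: 50 = 50
Every load is within 90 cm, so 6 stock rods suffice.

Yes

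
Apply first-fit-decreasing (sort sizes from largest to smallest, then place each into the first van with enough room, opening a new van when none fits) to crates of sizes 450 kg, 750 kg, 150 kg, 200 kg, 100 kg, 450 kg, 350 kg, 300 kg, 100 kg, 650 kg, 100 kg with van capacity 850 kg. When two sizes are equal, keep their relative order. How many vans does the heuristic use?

5

Sorted descending: 750, 650, 450, 450, 350, 300, 200, 150, 100, 100, 100.
  750 → van 1 (new)  [load 750/850]
  650 → van 2 (new)  [load 650/850]
  450 → van 3 (new)  [load 450/850]
  450 → van 4 (new)  [load 450/850]
  350 → van 3  [load 800/850]
  300 → van 4  [load 750/850]
  200 → van 2  [load 850/850]
  150 → van 5 (new)  [load 150/850]
  100 → van 1  [load 850/850]
  100 → van 4  [load 850/850]
  100 → van 5  [load 250/850]
5 vans opened.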